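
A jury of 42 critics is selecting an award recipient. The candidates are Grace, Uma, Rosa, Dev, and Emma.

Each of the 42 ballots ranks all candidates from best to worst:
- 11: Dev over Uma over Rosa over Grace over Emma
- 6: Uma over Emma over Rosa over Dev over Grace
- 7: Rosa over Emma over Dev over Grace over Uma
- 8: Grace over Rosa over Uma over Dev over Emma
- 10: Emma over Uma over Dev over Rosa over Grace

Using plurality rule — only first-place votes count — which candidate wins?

Dev

First-place votes: Grace 8, Uma 6, Rosa 7, Dev 11, Emma 10.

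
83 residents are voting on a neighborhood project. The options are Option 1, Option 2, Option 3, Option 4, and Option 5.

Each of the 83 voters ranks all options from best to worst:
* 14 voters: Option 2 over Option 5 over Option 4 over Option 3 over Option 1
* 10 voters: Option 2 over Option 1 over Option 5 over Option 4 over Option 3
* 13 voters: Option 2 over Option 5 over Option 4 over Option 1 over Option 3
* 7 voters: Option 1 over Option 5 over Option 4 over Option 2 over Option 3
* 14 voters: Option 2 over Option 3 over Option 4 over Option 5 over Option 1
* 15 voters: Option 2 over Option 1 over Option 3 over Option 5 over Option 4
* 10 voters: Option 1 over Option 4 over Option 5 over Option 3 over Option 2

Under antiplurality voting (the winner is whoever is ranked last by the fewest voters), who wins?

Option 5

Last-place votes: Option 1 28, Option 2 10, Option 3 30, Option 4 15, Option 5 0.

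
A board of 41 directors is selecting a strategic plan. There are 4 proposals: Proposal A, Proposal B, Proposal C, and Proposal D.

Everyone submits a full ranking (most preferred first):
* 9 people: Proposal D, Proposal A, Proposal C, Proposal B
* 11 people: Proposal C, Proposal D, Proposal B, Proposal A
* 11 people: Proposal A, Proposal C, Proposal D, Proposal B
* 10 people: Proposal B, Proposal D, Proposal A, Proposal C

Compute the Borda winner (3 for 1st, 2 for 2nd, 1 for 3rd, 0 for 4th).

Proposal A: 9×2 + 11×0 + 11×3 + 10×1 = 61
Proposal B: 9×0 + 11×1 + 11×0 + 10×3 = 41
Proposal C: 9×1 + 11×3 + 11×2 + 10×0 = 64
Proposal D: 9×3 + 11×2 + 11×1 + 10×2 = 80

Proposal D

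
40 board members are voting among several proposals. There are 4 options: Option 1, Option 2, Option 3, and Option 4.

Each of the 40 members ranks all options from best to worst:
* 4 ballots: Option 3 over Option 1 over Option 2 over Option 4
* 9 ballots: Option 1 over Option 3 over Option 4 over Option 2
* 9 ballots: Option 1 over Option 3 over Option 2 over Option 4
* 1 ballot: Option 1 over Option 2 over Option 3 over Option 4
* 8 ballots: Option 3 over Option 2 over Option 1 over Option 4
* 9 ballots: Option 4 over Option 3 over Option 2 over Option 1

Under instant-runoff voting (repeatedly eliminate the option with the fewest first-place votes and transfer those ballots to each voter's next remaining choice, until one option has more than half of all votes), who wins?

Option 3

Round 1: Option 1 19, Option 2 0, Option 3 12, Option 4 9. Option 2 eliminated.
Round 2: Option 1 19, Option 3 12, Option 4 9. Option 4 eliminated.
Round 3: Option 1 19, Option 3 21. Option 3 has a majority (≥21).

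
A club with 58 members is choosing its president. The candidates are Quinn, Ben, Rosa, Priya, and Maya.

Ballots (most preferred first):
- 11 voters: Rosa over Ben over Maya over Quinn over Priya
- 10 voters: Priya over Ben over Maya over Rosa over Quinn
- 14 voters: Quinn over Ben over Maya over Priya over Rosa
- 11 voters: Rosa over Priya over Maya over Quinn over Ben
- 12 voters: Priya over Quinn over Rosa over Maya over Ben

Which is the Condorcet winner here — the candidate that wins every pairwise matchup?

Priya vs Quinn: 33–25
Priya vs Ben: 33–25
Priya vs Rosa: 36–22
Priya vs Maya: 33–25
Priya beats every other candidate.

Priya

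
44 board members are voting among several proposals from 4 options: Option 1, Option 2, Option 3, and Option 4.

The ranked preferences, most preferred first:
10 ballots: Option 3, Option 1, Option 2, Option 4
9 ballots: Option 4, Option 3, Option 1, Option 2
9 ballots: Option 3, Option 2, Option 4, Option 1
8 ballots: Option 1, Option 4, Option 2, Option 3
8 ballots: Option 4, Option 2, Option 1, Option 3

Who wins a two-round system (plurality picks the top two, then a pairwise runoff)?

Option 4

Round 1 first-place votes: Option 1 8, Option 2 0, Option 3 19, Option 4 17. Option 3 and Option 4 advance.
Runoff: Option 3 is ranked above Option 4 on 19 ballots, Option 4 above Option 3 on 25.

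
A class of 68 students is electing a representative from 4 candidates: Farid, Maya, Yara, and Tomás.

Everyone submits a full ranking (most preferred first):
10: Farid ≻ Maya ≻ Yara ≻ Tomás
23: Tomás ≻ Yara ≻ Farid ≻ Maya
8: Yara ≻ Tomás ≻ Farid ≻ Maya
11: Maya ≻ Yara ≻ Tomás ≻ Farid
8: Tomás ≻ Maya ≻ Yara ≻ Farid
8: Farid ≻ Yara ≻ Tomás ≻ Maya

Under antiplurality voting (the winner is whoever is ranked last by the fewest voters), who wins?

Yara

Last-place votes: Farid 19, Maya 39, Yara 0, Tomás 10.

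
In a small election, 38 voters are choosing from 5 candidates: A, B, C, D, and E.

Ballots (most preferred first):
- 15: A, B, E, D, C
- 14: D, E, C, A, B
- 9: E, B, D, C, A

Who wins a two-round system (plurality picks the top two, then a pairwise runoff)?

Round 1 first-place votes: A 15, B 0, C 0, D 14, E 9. A and D advance.
Runoff: A is ranked above D on 15 ballots, D above A on 23.

D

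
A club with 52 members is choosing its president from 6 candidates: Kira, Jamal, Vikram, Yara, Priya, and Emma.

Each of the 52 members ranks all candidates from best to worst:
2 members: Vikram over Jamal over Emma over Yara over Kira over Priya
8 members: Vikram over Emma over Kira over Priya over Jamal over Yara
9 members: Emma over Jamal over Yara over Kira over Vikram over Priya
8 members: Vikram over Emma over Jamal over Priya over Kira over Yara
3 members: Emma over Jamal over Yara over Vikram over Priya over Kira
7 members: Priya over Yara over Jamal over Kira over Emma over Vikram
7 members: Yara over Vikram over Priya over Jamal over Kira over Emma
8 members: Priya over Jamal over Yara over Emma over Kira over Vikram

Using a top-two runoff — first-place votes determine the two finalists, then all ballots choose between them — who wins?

Vikram

Round 1 first-place votes: Kira 0, Jamal 0, Vikram 18, Yara 7, Priya 15, Emma 12. Vikram and Priya advance.
Runoff: Vikram is ranked above Priya on 37 ballots, Priya above Vikram on 15.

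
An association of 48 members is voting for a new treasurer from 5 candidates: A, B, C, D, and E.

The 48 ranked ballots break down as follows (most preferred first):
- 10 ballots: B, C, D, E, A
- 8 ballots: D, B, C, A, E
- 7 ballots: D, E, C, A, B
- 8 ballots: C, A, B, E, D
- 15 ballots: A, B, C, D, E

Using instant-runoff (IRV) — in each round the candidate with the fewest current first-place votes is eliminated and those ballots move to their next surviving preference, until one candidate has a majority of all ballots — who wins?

D

Round 1: A 15, B 10, C 8, D 15, E 0. E eliminated.
Round 2: A 15, B 10, C 8, D 15. C eliminated.
Round 3: A 23, B 10, D 15. B eliminated.
Round 4: A 23, D 25. D has a majority (≥25).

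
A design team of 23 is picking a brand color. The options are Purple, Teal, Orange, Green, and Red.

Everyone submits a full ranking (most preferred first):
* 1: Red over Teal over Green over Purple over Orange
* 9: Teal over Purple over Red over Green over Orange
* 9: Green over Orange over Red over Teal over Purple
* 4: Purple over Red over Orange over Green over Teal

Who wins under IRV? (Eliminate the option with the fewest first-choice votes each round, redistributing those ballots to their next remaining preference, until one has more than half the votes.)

Round 1: Purple 4, Teal 9, Orange 0, Green 9, Red 1. Orange eliminated.
Round 2: Purple 4, Teal 9, Green 9, Red 1. Red eliminated.
Round 3: Purple 4, Teal 10, Green 9. Purple eliminated.
Round 4: Teal 10, Green 13. Green has a majority (≥12).

Green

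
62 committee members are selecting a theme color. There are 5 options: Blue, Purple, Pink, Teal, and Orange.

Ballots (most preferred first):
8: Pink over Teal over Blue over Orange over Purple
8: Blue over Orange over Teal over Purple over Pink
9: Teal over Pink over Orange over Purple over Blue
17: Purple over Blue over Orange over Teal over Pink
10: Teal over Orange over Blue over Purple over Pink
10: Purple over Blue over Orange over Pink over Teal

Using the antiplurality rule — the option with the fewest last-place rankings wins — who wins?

Last-place votes: Blue 9, Purple 8, Pink 35, Teal 10, Orange 0.

Orange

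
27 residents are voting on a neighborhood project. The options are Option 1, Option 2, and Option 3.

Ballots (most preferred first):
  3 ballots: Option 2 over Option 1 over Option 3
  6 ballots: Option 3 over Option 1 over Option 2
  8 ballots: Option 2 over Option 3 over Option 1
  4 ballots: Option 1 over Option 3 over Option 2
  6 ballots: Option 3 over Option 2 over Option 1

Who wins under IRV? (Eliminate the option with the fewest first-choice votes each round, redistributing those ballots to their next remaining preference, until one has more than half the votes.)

Option 3

Round 1: Option 1 4, Option 2 11, Option 3 12. Option 1 eliminated.
Round 2: Option 2 11, Option 3 16. Option 3 has a majority (≥14).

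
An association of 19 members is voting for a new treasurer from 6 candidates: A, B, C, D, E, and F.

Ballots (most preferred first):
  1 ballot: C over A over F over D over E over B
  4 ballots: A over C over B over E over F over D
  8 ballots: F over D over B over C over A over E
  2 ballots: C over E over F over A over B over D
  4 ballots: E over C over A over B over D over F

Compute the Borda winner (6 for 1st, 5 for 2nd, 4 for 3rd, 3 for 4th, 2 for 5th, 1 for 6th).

A: 1×5 + 4×6 + 8×2 + 2×3 + 4×4 = 67
B: 1×1 + 4×4 + 8×4 + 2×2 + 4×3 = 65
C: 1×6 + 4×5 + 8×3 + 2×6 + 4×5 = 82
D: 1×3 + 4×1 + 8×5 + 2×1 + 4×2 = 57
E: 1×2 + 4×3 + 8×1 + 2×5 + 4×6 = 56
F: 1×4 + 4×2 + 8×6 + 2×4 + 4×1 = 72

C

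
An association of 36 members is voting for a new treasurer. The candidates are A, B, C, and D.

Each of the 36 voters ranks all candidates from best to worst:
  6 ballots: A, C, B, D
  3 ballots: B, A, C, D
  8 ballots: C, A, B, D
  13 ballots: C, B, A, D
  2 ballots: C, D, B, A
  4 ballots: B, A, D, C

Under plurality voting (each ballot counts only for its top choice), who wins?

C

First-place votes: A 6, B 7, C 23, D 0.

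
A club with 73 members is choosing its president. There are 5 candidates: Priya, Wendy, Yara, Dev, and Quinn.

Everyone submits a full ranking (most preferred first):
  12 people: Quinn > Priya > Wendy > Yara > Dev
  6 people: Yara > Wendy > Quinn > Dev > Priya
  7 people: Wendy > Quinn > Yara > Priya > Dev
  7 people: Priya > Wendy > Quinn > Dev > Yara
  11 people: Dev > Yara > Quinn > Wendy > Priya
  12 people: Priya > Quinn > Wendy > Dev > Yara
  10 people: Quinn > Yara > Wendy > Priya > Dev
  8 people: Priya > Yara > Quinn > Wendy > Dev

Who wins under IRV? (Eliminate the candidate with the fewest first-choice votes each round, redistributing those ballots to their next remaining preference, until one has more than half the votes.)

Quinn

Round 1: Priya 27, Wendy 7, Yara 6, Dev 11, Quinn 22. Yara eliminated.
Round 2: Priya 27, Wendy 13, Dev 11, Quinn 22. Dev eliminated.
Round 3: Priya 27, Wendy 13, Quinn 33. Wendy eliminated.
Round 4: Priya 27, Quinn 46. Quinn has a majority (≥37).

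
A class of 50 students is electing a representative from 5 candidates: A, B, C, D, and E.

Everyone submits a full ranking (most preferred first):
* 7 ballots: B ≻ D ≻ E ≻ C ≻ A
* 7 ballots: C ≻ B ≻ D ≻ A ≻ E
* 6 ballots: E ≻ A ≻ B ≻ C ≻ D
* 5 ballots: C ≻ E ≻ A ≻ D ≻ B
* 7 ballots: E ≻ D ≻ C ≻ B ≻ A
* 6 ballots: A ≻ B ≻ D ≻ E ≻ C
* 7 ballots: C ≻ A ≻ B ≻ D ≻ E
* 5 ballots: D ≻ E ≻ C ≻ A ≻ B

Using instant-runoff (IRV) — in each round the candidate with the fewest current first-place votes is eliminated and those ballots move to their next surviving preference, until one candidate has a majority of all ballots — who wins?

Round 1: A 6, B 7, C 19, D 5, E 13. D eliminated.
Round 2: A 6, B 7, C 19, E 18. A eliminated.
Round 3: B 13, C 19, E 18. B eliminated.
Round 4: C 19, E 31. E has a majority (≥26).

E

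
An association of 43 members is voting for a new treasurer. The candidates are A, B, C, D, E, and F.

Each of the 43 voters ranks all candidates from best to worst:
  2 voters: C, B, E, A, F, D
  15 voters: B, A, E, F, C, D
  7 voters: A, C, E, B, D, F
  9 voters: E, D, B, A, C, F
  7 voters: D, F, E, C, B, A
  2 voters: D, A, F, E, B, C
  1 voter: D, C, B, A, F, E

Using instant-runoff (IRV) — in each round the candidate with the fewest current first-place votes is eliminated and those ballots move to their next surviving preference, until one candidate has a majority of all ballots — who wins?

E

Round 1: A 7, B 15, C 2, D 10, E 9, F 0. F eliminated.
Round 2: A 7, B 15, C 2, D 10, E 9. C eliminated.
Round 3: A 7, B 17, D 10, E 9. A eliminated.
Round 4: B 17, D 10, E 16. D eliminated.
Round 5: B 18, E 25. E has a majority (≥22).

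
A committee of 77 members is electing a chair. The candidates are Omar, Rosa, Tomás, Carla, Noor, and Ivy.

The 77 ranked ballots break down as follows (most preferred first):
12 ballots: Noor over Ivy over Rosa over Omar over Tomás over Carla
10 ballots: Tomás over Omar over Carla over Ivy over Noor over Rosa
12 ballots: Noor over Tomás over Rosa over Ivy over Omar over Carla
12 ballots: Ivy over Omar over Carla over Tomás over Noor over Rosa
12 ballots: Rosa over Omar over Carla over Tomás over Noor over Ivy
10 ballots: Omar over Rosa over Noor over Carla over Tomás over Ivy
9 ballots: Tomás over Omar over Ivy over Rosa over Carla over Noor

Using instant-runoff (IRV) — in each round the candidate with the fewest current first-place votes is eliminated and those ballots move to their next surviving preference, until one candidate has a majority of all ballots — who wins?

Round 1: Omar 10, Rosa 12, Tomás 19, Carla 0, Noor 24, Ivy 12. Carla eliminated.
Round 2: Omar 10, Rosa 12, Tomás 19, Noor 24, Ivy 12. Omar eliminated.
Round 3: Rosa 22, Tomás 19, Noor 24, Ivy 12. Ivy eliminated.
Round 4: Rosa 22, Tomás 31, Noor 24. Rosa eliminated.
Round 5: Tomás 43, Noor 34. Tomás has a majority (≥39).

Tomás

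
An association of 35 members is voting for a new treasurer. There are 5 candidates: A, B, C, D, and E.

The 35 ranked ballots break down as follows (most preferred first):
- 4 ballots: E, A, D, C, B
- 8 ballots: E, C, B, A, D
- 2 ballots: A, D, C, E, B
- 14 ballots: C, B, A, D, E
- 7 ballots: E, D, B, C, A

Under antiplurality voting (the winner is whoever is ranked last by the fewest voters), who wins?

Last-place votes: A 7, B 6, C 0, D 8, E 14.

C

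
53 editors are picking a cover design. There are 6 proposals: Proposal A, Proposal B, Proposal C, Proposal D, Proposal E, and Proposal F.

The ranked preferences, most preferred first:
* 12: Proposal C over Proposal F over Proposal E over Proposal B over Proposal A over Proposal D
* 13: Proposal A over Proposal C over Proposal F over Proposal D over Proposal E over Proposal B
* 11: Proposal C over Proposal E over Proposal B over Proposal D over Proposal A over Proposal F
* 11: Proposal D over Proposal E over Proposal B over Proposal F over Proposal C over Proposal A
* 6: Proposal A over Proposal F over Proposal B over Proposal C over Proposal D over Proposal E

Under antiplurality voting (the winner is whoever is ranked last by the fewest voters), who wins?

Proposal C

Last-place votes: Proposal A 11, Proposal B 13, Proposal C 0, Proposal D 12, Proposal E 6, Proposal F 11.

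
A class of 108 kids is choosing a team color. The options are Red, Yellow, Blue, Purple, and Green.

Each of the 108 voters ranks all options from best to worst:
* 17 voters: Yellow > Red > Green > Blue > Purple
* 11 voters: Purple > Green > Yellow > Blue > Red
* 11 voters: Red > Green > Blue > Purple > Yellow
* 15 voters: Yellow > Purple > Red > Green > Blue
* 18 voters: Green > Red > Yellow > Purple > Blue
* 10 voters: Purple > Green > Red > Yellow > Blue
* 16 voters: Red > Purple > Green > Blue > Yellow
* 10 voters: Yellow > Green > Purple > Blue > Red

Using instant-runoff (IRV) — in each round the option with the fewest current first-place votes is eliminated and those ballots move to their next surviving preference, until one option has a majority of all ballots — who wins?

Round 1: Red 27, Yellow 42, Blue 0, Purple 21, Green 18. Blue eliminated.
Round 2: Red 27, Yellow 42, Purple 21, Green 18. Green eliminated.
Round 3: Red 45, Yellow 42, Purple 21. Purple eliminated.
Round 4: Red 55, Yellow 53. Red has a majority (≥55).

Red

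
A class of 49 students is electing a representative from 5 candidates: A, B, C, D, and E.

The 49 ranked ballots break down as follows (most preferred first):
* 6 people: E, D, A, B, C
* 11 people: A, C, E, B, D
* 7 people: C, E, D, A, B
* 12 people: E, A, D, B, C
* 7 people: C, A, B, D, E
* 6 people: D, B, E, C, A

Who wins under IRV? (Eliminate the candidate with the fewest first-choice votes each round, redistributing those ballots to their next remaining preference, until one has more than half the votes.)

C

Round 1: A 11, B 0, C 14, D 6, E 18. B eliminated.
Round 2: A 11, C 14, D 6, E 18. D eliminated.
Round 3: A 11, C 14, E 24. A eliminated.
Round 4: C 25, E 24. C has a majority (≥25).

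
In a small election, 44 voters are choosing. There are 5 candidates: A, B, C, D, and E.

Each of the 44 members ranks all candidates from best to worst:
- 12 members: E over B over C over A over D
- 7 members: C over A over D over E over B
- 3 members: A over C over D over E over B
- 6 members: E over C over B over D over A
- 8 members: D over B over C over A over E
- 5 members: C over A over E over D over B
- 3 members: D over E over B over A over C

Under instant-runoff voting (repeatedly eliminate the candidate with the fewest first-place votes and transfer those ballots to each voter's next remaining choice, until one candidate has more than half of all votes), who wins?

C

Round 1: A 3, B 0, C 12, D 11, E 18. B eliminated.
Round 2: A 3, C 12, D 11, E 18. A eliminated.
Round 3: C 15, D 11, E 18. D eliminated.
Round 4: C 23, E 21. C has a majority (≥23).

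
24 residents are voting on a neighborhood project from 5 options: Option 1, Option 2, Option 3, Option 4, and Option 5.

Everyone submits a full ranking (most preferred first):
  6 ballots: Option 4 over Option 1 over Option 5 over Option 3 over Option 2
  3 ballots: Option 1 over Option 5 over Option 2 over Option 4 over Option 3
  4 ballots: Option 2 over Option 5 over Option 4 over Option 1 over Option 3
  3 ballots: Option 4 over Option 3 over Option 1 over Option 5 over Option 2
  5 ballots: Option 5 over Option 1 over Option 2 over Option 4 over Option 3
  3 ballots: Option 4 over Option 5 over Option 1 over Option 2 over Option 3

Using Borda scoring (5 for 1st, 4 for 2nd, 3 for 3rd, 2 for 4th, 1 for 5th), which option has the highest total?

Option 5

Option 1: 6×4 + 3×5 + 4×2 + 3×3 + 5×4 + 3×3 = 85
Option 2: 6×1 + 3×3 + 4×5 + 3×1 + 5×3 + 3×2 = 59
Option 3: 6×2 + 3×1 + 4×1 + 3×4 + 5×1 + 3×1 = 39
Option 4: 6×5 + 3×2 + 4×3 + 3×5 + 5×2 + 3×5 = 88
Option 5: 6×3 + 3×4 + 4×4 + 3×2 + 5×5 + 3×4 = 89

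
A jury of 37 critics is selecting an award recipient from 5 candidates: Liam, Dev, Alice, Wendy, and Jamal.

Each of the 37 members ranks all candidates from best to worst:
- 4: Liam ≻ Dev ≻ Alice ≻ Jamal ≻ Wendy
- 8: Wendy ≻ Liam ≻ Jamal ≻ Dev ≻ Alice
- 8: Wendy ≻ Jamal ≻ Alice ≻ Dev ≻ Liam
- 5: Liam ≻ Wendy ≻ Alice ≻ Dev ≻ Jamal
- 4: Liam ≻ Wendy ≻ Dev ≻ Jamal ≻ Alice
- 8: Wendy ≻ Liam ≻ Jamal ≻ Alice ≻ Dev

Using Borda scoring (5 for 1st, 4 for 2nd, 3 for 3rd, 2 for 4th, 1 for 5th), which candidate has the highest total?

Liam: 4×5 + 8×4 + 8×1 + 5×5 + 4×5 + 8×4 = 137
Dev: 4×4 + 8×2 + 8×2 + 5×2 + 4×3 + 8×1 = 78
Alice: 4×3 + 8×1 + 8×3 + 5×3 + 4×1 + 8×2 = 79
Wendy: 4×1 + 8×5 + 8×5 + 5×4 + 4×4 + 8×5 = 160
Jamal: 4×2 + 8×3 + 8×4 + 5×1 + 4×2 + 8×3 = 101

Wendy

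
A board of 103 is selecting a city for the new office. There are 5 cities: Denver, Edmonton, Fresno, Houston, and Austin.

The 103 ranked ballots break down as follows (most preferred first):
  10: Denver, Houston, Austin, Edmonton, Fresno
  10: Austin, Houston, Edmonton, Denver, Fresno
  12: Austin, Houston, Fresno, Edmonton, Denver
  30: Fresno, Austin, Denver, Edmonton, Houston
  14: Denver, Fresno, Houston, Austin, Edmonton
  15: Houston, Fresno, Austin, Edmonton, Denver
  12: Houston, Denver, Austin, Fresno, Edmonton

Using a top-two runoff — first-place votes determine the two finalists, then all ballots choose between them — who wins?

Round 1 first-place votes: Denver 24, Edmonton 0, Fresno 30, Houston 27, Austin 22. Fresno and Houston advance.
Runoff: Fresno is ranked above Houston on 44 ballots, Houston above Fresno on 59.

Houston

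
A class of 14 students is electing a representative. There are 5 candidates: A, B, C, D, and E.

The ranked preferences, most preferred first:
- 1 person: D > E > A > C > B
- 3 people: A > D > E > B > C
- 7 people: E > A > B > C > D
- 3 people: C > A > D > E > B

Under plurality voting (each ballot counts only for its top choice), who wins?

E

First-place votes: A 3, B 0, C 3, D 1, E 7.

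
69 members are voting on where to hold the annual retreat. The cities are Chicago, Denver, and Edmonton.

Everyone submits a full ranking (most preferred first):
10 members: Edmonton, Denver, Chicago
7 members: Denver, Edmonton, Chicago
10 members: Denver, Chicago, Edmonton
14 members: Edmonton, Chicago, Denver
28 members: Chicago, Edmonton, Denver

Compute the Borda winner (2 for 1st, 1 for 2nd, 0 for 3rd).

Chicago: 10×0 + 7×0 + 10×1 + 14×1 + 28×2 = 80
Denver: 10×1 + 7×2 + 10×2 + 14×0 + 28×0 = 44
Edmonton: 10×2 + 7×1 + 10×0 + 14×2 + 28×1 = 83

Edmonton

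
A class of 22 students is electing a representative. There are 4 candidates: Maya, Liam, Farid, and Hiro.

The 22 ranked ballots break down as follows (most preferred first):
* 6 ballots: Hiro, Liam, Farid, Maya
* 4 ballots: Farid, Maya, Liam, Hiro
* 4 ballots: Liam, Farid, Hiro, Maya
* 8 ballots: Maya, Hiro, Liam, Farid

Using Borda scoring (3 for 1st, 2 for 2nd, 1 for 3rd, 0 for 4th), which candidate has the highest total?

Hiro

Maya: 6×0 + 4×2 + 4×0 + 8×3 = 32
Liam: 6×2 + 4×1 + 4×3 + 8×1 = 36
Farid: 6×1 + 4×3 + 4×2 + 8×0 = 26
Hiro: 6×3 + 4×0 + 4×1 + 8×2 = 38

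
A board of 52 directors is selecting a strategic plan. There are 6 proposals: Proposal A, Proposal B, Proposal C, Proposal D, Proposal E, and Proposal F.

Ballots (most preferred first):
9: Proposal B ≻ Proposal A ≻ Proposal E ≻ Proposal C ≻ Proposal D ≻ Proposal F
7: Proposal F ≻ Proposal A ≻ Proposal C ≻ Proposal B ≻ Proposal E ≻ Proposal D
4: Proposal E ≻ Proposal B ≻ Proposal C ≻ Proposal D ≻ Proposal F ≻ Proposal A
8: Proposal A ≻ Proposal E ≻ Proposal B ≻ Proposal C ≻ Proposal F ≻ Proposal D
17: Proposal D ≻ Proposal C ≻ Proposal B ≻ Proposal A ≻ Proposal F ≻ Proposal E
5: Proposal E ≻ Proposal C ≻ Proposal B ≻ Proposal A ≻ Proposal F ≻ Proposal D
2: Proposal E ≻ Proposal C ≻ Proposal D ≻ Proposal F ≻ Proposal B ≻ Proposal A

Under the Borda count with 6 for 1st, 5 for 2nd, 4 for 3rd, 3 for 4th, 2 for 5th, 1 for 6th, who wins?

Proposal B

Proposal A: 9×5 + 7×5 + 4×1 + 8×6 + 17×3 + 5×3 + 2×1 = 200
Proposal B: 9×6 + 7×3 + 4×5 + 8×4 + 17×4 + 5×4 + 2×2 = 219
Proposal C: 9×3 + 7×4 + 4×4 + 8×3 + 17×5 + 5×5 + 2×5 = 215
Proposal D: 9×2 + 7×1 + 4×3 + 8×1 + 17×6 + 5×1 + 2×4 = 160
Proposal E: 9×4 + 7×2 + 4×6 + 8×5 + 17×1 + 5×6 + 2×6 = 173
Proposal F: 9×1 + 7×6 + 4×2 + 8×2 + 17×2 + 5×2 + 2×3 = 125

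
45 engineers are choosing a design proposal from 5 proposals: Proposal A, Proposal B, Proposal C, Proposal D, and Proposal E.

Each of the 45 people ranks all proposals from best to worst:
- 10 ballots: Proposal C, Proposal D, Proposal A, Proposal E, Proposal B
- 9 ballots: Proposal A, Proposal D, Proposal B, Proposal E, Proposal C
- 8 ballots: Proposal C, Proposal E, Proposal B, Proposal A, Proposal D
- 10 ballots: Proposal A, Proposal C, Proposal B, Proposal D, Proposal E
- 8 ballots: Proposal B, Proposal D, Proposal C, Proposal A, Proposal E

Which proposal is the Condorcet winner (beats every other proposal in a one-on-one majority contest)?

Proposal C vs Proposal A: 26–19
Proposal C vs Proposal B: 28–17
Proposal C vs Proposal D: 28–17
Proposal C vs Proposal E: 36–9
Proposal C beats every other proposal.

Proposal C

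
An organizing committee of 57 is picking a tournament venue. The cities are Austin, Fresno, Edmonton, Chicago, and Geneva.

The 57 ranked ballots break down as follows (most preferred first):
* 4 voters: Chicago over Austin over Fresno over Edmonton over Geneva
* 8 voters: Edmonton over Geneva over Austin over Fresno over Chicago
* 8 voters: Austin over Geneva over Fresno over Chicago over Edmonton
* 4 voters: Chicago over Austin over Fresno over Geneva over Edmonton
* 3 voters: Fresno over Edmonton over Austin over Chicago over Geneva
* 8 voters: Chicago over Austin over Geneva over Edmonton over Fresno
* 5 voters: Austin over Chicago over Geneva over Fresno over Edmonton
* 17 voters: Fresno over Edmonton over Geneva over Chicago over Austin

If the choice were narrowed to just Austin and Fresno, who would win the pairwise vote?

Austin

Austin is ranked above Fresno on 37 ballots; Fresno above Austin on 20.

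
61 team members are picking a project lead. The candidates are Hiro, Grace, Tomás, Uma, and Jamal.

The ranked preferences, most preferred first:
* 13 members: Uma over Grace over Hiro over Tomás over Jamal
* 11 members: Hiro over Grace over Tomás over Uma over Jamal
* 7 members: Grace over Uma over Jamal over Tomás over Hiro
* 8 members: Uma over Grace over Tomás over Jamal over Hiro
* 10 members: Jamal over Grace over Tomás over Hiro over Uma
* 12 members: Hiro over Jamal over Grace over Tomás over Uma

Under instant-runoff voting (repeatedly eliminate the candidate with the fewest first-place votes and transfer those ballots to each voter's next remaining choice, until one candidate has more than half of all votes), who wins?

Round 1: Hiro 23, Grace 7, Tomás 0, Uma 21, Jamal 10. Tomás eliminated.
Round 2: Hiro 23, Grace 7, Uma 21, Jamal 10. Grace eliminated.
Round 3: Hiro 23, Uma 28, Jamal 10. Jamal eliminated.
Round 4: Hiro 33, Uma 28. Hiro has a majority (≥31).

Hiro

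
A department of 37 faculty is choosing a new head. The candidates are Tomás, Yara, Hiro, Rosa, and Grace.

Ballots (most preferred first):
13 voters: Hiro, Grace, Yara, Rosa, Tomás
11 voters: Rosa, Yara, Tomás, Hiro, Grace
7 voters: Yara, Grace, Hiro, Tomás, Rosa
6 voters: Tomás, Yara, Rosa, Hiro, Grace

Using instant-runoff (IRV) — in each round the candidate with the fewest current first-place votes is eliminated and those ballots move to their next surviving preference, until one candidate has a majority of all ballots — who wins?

Yara

Round 1: Tomás 6, Yara 7, Hiro 13, Rosa 11, Grace 0. Grace eliminated.
Round 2: Tomás 6, Yara 7, Hiro 13, Rosa 11. Tomás eliminated.
Round 3: Yara 13, Hiro 13, Rosa 11. Rosa eliminated.
Round 4: Yara 24, Hiro 13. Yara has a majority (≥19).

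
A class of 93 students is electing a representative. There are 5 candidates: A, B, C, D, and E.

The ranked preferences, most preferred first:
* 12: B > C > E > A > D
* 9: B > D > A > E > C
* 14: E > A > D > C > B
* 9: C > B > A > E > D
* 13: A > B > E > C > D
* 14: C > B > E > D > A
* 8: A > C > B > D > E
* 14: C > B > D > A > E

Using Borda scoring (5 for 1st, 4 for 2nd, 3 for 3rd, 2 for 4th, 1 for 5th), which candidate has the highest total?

A: 12×2 + 9×3 + 14×4 + 9×3 + 13×5 + 14×1 + 8×5 + 14×2 = 281
B: 12×5 + 9×5 + 14×1 + 9×4 + 13×4 + 14×4 + 8×3 + 14×4 = 343
C: 12×4 + 9×1 + 14×2 + 9×5 + 13×2 + 14×5 + 8×4 + 14×5 = 328
D: 12×1 + 9×4 + 14×3 + 9×1 + 13×1 + 14×2 + 8×2 + 14×3 = 198
E: 12×3 + 9×2 + 14×5 + 9×2 + 13×3 + 14×3 + 8×1 + 14×1 = 245

B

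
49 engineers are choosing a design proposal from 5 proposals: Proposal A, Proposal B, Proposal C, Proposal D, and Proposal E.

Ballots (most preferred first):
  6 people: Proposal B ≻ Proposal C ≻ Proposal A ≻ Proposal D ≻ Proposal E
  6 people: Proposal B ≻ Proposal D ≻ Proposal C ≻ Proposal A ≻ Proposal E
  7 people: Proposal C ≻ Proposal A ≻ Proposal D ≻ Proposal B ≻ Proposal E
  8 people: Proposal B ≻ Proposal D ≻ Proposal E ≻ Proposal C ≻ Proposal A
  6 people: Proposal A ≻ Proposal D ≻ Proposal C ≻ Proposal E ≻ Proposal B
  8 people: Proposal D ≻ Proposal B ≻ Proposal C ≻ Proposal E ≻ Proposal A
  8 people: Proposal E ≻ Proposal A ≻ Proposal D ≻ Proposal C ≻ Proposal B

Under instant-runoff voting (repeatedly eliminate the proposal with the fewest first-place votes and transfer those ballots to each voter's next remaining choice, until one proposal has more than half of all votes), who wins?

Proposal D

Round 1: Proposal A 6, Proposal B 20, Proposal C 7, Proposal D 8, Proposal E 8. Proposal A eliminated.
Round 2: Proposal B 20, Proposal C 7, Proposal D 14, Proposal E 8. Proposal C eliminated.
Round 3: Proposal B 20, Proposal D 21, Proposal E 8. Proposal E eliminated.
Round 4: Proposal B 20, Proposal D 29. Proposal D has a majority (≥25).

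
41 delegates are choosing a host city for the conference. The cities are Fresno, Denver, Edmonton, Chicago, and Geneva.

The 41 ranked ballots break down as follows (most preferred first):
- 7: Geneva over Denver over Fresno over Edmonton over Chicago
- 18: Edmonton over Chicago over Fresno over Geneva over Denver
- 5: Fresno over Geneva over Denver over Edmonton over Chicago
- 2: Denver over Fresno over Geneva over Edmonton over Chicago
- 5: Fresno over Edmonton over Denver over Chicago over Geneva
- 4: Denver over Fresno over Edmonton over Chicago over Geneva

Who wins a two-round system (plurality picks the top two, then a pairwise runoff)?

Fresno

Round 1 first-place votes: Fresno 10, Denver 6, Edmonton 18, Chicago 0, Geneva 7. Edmonton and Fresno advance.
Runoff: Edmonton is ranked above Fresno on 18 ballots, Fresno above Edmonton on 23.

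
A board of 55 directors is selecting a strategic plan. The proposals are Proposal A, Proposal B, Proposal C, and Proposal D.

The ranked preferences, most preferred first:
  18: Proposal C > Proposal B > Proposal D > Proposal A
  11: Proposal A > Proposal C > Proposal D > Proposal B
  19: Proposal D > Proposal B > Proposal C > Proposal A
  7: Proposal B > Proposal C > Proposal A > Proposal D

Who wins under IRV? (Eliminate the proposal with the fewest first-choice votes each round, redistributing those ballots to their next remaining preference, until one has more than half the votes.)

Round 1: Proposal A 11, Proposal B 7, Proposal C 18, Proposal D 19. Proposal B eliminated.
Round 2: Proposal A 11, Proposal C 25, Proposal D 19. Proposal A eliminated.
Round 3: Proposal C 36, Proposal D 19. Proposal C has a majority (≥28).

Proposal C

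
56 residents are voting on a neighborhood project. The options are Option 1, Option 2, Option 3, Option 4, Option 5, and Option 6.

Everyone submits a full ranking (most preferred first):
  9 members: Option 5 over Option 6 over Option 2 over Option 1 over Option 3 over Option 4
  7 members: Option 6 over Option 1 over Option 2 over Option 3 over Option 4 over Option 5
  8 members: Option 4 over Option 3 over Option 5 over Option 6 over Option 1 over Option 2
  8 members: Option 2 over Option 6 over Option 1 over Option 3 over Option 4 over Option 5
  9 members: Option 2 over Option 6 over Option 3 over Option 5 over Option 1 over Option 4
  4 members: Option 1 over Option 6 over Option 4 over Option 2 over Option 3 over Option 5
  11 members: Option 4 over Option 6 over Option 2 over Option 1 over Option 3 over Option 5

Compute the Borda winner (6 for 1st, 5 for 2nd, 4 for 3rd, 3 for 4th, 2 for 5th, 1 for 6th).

Option 6

Option 1: 9×3 + 7×5 + 8×2 + 8×4 + 9×2 + 4×6 + 11×3 = 185
Option 2: 9×4 + 7×4 + 8×1 + 8×6 + 9×6 + 4×3 + 11×4 = 230
Option 3: 9×2 + 7×3 + 8×5 + 8×3 + 9×4 + 4×2 + 11×2 = 169
Option 4: 9×1 + 7×2 + 8×6 + 8×2 + 9×1 + 4×4 + 11×6 = 178
Option 5: 9×6 + 7×1 + 8×4 + 8×1 + 9×3 + 4×1 + 11×1 = 143
Option 6: 9×5 + 7×6 + 8×3 + 8×5 + 9×5 + 4×5 + 11×5 = 271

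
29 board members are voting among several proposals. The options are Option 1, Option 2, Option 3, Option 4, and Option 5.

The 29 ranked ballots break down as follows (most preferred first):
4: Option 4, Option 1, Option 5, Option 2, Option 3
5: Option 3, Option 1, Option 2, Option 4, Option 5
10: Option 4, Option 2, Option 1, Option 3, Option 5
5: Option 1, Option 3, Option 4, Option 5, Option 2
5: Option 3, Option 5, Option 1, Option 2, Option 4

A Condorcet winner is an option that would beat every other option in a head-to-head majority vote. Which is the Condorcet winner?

Option 1

Option 1 vs Option 2: 19–10
Option 1 vs Option 3: 19–10
Option 1 vs Option 4: 15–14
Option 1 vs Option 5: 24–5
Option 1 beats every other option.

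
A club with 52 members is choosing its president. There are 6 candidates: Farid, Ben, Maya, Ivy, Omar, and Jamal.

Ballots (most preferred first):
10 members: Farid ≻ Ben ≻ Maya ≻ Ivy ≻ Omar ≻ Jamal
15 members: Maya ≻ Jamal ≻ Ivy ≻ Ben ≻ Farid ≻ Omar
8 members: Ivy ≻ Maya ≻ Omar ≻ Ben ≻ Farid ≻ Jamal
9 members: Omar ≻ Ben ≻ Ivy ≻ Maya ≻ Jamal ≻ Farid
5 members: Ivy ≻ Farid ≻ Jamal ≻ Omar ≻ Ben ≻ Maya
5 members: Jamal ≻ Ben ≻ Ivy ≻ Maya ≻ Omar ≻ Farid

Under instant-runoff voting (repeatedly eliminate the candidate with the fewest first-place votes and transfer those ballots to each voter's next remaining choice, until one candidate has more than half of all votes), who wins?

Round 1: Farid 10, Ben 0, Maya 15, Ivy 13, Omar 9, Jamal 5. Ben eliminated.
Round 2: Farid 10, Maya 15, Ivy 13, Omar 9, Jamal 5. Jamal eliminated.
Round 3: Farid 10, Maya 15, Ivy 18, Omar 9. Omar eliminated.
Round 4: Farid 10, Maya 15, Ivy 27. Ivy has a majority (≥27).

Ivy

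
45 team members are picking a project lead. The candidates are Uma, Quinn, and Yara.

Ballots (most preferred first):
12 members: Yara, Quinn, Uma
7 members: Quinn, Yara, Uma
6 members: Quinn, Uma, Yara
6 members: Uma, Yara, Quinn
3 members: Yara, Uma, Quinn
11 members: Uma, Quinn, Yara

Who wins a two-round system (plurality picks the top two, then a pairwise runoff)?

Uma

Round 1 first-place votes: Uma 17, Quinn 13, Yara 15. Uma and Yara advance.
Runoff: Uma is ranked above Yara on 23 ballots, Yara above Uma on 22.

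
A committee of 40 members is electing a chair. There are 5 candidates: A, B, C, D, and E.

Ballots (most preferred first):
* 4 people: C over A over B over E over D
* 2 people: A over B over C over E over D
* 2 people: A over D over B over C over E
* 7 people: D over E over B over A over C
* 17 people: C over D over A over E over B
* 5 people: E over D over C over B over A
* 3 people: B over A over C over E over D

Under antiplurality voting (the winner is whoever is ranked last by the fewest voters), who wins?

E

Last-place votes: A 5, B 17, C 7, D 9, E 2.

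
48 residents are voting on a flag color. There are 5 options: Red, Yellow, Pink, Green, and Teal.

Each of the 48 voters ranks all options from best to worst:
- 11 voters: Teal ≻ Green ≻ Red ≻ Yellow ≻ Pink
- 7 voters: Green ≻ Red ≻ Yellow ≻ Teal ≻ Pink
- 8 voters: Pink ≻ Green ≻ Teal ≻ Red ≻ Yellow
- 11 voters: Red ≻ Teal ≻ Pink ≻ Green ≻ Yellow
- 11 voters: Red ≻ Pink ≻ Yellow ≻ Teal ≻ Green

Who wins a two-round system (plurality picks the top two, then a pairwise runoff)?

Round 1 first-place votes: Red 22, Yellow 0, Pink 8, Green 7, Teal 11. Red and Teal advance.
Runoff: Red is ranked above Teal on 29 ballots, Teal above Red on 19.

Red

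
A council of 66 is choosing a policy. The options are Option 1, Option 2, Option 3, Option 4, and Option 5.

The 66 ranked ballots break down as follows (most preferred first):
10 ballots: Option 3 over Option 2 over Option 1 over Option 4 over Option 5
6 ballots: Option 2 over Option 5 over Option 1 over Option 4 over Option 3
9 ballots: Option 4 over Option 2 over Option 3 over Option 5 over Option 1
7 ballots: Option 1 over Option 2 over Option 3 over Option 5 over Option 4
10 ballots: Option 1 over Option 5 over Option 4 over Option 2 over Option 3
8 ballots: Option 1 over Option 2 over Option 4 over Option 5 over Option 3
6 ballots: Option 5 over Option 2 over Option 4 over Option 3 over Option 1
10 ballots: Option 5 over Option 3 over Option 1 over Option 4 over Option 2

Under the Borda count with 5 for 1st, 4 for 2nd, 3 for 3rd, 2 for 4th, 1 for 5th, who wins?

Option 2

Option 1: 10×3 + 6×3 + 9×1 + 7×5 + 10×5 + 8×5 + 6×1 + 10×3 = 218
Option 2: 10×4 + 6×5 + 9×4 + 7×4 + 10×2 + 8×4 + 6×4 + 10×1 = 220
Option 3: 10×5 + 6×1 + 9×3 + 7×3 + 10×1 + 8×1 + 6×2 + 10×4 = 174
Option 4: 10×2 + 6×2 + 9×5 + 7×1 + 10×3 + 8×3 + 6×3 + 10×2 = 176
Option 5: 10×1 + 6×4 + 9×2 + 7×2 + 10×4 + 8×2 + 6×5 + 10×5 = 202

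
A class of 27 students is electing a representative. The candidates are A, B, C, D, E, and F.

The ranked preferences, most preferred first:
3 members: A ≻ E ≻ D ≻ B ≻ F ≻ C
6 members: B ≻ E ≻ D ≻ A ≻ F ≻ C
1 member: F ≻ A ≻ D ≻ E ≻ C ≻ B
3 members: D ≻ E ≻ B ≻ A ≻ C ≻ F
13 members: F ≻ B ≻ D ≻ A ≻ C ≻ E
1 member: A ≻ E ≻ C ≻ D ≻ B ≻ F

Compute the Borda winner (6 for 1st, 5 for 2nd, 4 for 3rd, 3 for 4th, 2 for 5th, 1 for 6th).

A: 3×6 + 6×3 + 1×5 + 3×3 + 13×3 + 1×6 = 95
B: 3×3 + 6×6 + 1×1 + 3×4 + 13×5 + 1×2 = 125
C: 3×1 + 6×1 + 1×2 + 3×2 + 13×2 + 1×4 = 47
D: 3×4 + 6×4 + 1×4 + 3×6 + 13×4 + 1×3 = 113
E: 3×5 + 6×5 + 1×3 + 3×5 + 13×1 + 1×5 = 81
F: 3×2 + 6×2 + 1×6 + 3×1 + 13×6 + 1×1 = 106

B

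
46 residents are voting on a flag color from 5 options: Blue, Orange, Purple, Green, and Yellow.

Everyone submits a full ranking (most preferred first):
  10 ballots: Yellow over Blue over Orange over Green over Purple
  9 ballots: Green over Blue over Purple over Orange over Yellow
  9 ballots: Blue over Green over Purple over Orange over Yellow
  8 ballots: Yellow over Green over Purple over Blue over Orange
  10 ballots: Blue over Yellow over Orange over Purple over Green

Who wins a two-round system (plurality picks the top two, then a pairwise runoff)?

Round 1 first-place votes: Blue 19, Orange 0, Purple 0, Green 9, Yellow 18. Blue and Yellow advance.
Runoff: Blue is ranked above Yellow on 28 ballots, Yellow above Blue on 18.

Blue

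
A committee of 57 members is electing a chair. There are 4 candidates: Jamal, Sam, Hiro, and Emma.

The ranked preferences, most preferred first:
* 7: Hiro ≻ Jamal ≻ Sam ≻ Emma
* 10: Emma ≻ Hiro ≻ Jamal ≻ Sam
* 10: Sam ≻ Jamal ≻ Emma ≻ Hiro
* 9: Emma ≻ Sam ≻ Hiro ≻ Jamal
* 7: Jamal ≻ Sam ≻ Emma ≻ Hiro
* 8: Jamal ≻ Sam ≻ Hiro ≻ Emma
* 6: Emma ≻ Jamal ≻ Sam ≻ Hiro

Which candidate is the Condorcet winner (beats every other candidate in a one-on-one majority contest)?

Jamal

Jamal vs Sam: 38–19
Jamal vs Hiro: 31–26
Jamal vs Emma: 32–25
Jamal beats every other candidate.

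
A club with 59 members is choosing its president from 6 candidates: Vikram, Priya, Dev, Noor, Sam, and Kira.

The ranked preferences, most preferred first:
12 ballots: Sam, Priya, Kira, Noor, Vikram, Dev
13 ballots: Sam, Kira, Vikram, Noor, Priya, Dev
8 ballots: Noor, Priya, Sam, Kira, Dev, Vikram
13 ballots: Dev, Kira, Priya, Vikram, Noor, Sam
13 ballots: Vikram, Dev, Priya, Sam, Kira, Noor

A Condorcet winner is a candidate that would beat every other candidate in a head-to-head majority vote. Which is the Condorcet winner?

Priya

Priya vs Vikram: 33–26
Priya vs Dev: 33–26
Priya vs Noor: 38–21
Priya vs Sam: 34–25
Priya vs Kira: 33–26
Priya beats every other candidate.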